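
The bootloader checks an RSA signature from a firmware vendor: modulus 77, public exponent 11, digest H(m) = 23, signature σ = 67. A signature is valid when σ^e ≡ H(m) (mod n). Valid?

Squares mod 77: σ^1≡67, σ^2≡23, σ^4≡67, σ^8≡23
11 = 8 + 2 + 1, so σ^11 ≡ 23·23·67 ≡ 23 (mod 77)
Since 23 equals the digest 23, verification succeeds.

yes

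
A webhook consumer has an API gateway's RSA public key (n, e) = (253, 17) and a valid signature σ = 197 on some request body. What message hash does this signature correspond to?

Squares mod 253: σ^1≡197, σ^2≡100, σ^4≡133, σ^8≡232, σ^16≡188
17 = 16 + 1, so σ^17 ≡ 188·197 ≡ 98 (mod 253)

98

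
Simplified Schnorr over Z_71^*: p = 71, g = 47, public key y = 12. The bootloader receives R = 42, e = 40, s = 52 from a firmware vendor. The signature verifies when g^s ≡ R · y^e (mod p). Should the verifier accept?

g^s mod p:
47^2 = 2209 ≡ 8
47^4 ≡ 8^2 = 64
47^8 ≡ 64^2 = 4096 ≡ 49
47^16 ≡ 49^2 = 2401 ≡ 58
47^32 ≡ 58^2 = 3364 ≡ 27
52 = 32 + 16 + 4, so 47^52 ≡ 27·58·64 ≡ 43 (mod 71)
R · y^e mod p:
12^2 = 144 ≡ 2
12^4 ≡ 2^2 = 4
12^8 ≡ 4^2 = 16
12^16 ≡ 16^2 = 256 ≡ 43
12^32 ≡ 43^2 = 1849 ≡ 3
40 = 32 + 8, so 12^40 ≡ 3·16 ≡ 48 (mod 71)
42·48 = 2016 ≡ 28 (mod 71)
43 ≠ 28; the check fails.

reject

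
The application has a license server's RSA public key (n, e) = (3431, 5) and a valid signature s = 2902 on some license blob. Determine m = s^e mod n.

2665

s^2 ≡ 2902^2 = 8421604 ≡ 1930
s^4 ≡ 1930^2 = 3724900 ≡ 2265
5 = 4 + 1, so s^5 ≡ 2265·2902 ≡ 2665 (mod 3431)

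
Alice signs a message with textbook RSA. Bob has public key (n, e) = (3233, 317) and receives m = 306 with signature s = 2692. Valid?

s^2 ≡ 2692^2 = 7246864 ≡ 1711
s^4 ≡ 1711^2 = 2927521 ≡ 1656
s^8 ≡ 1656^2 = 2742336 ≡ 752
s^16 ≡ 752^2 = 565504 ≡ 2962
s^32 ≡ 2962^2 = 8773444 ≡ 2315
s^64 ≡ 2315^2 = 5359225 ≡ 2144
s^128 ≡ 2144^2 = 4596736 ≡ 2643
s^256 ≡ 2643^2 = 6985449 ≡ 2169
317 = 256 + 32 + 16 + 8 + 4 + 1, so s^317 ≡ 2169·2315·2962·752·1656·2692 ≡ 1553 (mod 3233)
s^317 mod 3233 = 1553, but m = 306.

no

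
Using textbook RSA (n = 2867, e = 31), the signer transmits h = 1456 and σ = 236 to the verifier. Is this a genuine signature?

Squares mod 2867: σ^1≡236, σ^2≡1223, σ^4≡2022, σ^8≡142, σ^16≡95
31 = 16 + 8 + 4 + 2 + 1, so σ^31 ≡ 95·142·2022·1223·236 ≡ 1411 (mod 2867)
The recovered value 1411 does not match the digest 1456.

forged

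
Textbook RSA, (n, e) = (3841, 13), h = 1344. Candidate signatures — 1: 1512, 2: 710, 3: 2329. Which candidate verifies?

1

Candidate 1: Squares mod 3841: 1512^1≡1512, 1512^2≡749, 1512^4≡215, 1512^8≡133; 13 = 8 + 4 + 1, so 1512^13 ≡ 133·215·1512 ≡ 1344 (mod 3841)
  → matches h = 1344
Candidate 2: Squares mod 3841: 710^1≡710, 710^2≡929, 710^4≡2657, 710^8≡3732; 13 = 8 + 4 + 1, so 710^13 ≡ 3732·2657·710 ≡ 2705 (mod 3841)
Candidate 3: Squares mod 3841: 2329^1≡2329, 2329^2≡749, 2329^4≡215, 2329^8≡133; 13 = 8 + 4 + 1, so 2329^13 ≡ 133·215·2329 ≡ 2497 (mod 3841)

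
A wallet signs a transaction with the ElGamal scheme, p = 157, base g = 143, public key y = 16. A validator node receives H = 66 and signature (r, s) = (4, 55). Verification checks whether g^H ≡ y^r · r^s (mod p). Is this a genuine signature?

forged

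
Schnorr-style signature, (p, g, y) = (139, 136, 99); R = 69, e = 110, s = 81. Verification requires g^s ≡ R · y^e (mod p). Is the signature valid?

g^s mod p:
136^81 mod 139 = 44
R · y^e mod p:
99^110 mod 139 = 120
69·120 = 8280 ≡ 79 (mod 139)
44 ≠ 79; the check fails.

invalid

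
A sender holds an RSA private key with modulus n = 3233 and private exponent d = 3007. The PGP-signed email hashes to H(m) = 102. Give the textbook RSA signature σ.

(H(m))^2 ≡ 102^2 = 10404 ≡ 705
(H(m))^4 ≡ 705^2 = 497025 ≡ 2376
(H(m))^8 ≡ 2376^2 = 5645376 ≡ 558
(H(m))^16 ≡ 558^2 = 311364 ≡ 996
(H(m))^32 ≡ 996^2 = 992016 ≡ 2718
(H(m))^64 ≡ 2718^2 = 7387524 ≡ 119
(H(m))^128 ≡ 119^2 = 14161 ≡ 1229
(H(m))^256 ≡ 1229^2 = 1510441 ≡ 630
(H(m))^512 ≡ 630^2 = 396900 ≡ 2474
(H(m))^1024 ≡ 2474^2 = 6120676 ≡ 607
(H(m))^2048 ≡ 607^2 = 368449 ≡ 3120
3007 = 2048 + 512 + 256 + 128 + 32 + 16 + 8 + 4 + 2 + 1, so (H(m))^3007 ≡ 3120·2474·630·1229·2718·996·558·2376·705·102 ≡ 1369 (mod 3233)

1369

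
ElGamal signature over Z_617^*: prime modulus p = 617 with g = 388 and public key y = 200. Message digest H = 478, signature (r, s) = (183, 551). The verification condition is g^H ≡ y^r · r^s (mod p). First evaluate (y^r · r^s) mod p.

483

200^2 = 40000 ≡ 512
200^4 ≡ 512^2 = 262144 ≡ 536
200^8 ≡ 536^2 = 287296 ≡ 391
200^16 ≡ 391^2 = 152881 ≡ 482
200^32 ≡ 482^2 = 232324 ≡ 332
200^64 ≡ 332^2 = 110224 ≡ 398
200^128 ≡ 398^2 = 158404 ≡ 452
183 = 128 + 32 + 16 + 4 + 2 + 1, so 200^183 ≡ 452·332·482·536·512·200 ≡ 576 (mod 617)
183^2 = 33489 ≡ 171
183^4 ≡ 171^2 = 29241 ≡ 242
183^8 ≡ 242^2 = 58564 ≡ 566
183^16 ≡ 566^2 = 320356 ≡ 133
183^32 ≡ 133^2 = 17689 ≡ 413
183^64 ≡ 413^2 = 170569 ≡ 277
183^128 ≡ 277^2 = 76729 ≡ 221
183^256 ≡ 221^2 = 48841 ≡ 98
183^512 ≡ 98^2 = 9604 ≡ 349
551 = 512 + 32 + 4 + 2 + 1, so 183^551 ≡ 349·413·242·171·183 ≡ 229 (mod 617)
y^r · r^s ≡ 576·229 = 131904 ≡ 483 (mod 617)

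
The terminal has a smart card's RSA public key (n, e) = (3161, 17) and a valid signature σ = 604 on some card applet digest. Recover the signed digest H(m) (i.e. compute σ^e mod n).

2166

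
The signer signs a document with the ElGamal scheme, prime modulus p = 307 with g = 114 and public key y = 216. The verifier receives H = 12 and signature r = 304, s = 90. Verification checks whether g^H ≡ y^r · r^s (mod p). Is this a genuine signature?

genuine

Left side g^H mod p:
Squares mod 307: 114^1≡114, 114^2≡102, 114^4≡273, 114^8≡235
12 = 8 + 4, so 114^12 ≡ 235·273 ≡ 299 (mod 307)
Right side y^r · r^s mod p:
Squares mod 307: 216^1≡216, 216^2≡299, 216^4≡64, 216^8≡105, 216^16≡280, 216^32≡115, 216^64≡24, 216^128≡269, 216^256≡216
304 = 256 + 32 + 16, so 216^304 ≡ 216·115·280 ≡ 115 (mod 307)
Squares mod 307: 304^1≡304, 304^2≡9, 304^4≡81, 304^8≡114, 304^16≡102, 304^32≡273, 304^64≡235
90 = 64 + 16 + 8 + 2, so 304^90 ≡ 235·102·114·9 ≡ 64 (mod 307)
115·64 = 7360 ≡ 299 (mod 307)
299 ≡ 299 (mod 307), so the signature is genuine.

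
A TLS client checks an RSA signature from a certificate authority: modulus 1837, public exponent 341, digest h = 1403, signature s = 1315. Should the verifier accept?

accept

Squares mod 1837: s^1≡1315, s^2≡608, s^4≡427, s^8≡466, s^16≡390, s^32≡1466, s^64≡1703, s^128≡1423, s^256≡555
341 = 256 + 64 + 16 + 4 + 1, so s^341 ≡ 555·1703·390·427·1315 ≡ 1403 (mod 1837)
s^341 mod 1837 = 1403 matches h.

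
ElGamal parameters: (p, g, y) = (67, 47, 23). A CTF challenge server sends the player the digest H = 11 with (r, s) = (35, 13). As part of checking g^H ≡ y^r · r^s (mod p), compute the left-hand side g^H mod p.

Squares mod 67: 47^1≡47, 47^2≡65, 47^4≡4, 47^8≡16
11 = 8 + 2 + 1, so 47^11 ≡ 16·65·47 ≡ 37 (mod 67)

37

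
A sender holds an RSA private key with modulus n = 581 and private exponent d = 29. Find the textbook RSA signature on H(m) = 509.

(H(m))^2 ≡ 509^2 = 259081 ≡ 536
(H(m))^4 ≡ 536^2 = 287296 ≡ 282
(H(m))^8 ≡ 282^2 = 79524 ≡ 508
(H(m))^16 ≡ 508^2 = 258064 ≡ 100
29 = 16 + 8 + 4 + 1, so (H(m))^29 ≡ 100·508·282·509 ≡ 290 (mod 581)

290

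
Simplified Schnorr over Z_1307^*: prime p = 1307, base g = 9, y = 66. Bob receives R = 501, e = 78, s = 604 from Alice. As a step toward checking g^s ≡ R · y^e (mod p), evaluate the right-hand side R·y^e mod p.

992

66^2 = 4356 ≡ 435
66^4 ≡ 435^2 = 189225 ≡ 1017
66^8 ≡ 1017^2 = 1034289 ≡ 452
66^16 ≡ 452^2 = 204304 ≡ 412
66^32 ≡ 412^2 = 169744 ≡ 1141
66^64 ≡ 1141^2 = 1301881 ≡ 109
78 = 64 + 8 + 4 + 2, so 66^78 ≡ 109·452·1017·435 ≡ 602 (mod 1307)
R · y^e ≡ 501·602 = 301602 ≡ 992 (mod 1307)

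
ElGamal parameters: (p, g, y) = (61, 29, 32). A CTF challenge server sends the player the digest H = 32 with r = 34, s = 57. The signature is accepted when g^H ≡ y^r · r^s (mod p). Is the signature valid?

invalid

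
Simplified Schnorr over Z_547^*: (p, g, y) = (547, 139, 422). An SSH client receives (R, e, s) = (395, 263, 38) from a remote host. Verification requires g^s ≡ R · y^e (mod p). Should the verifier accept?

reject

g^s mod p:
Squares mod 547: 139^1≡139, 139^2≡176, 139^4≡344, 139^8≡184, 139^16≡489, 139^32≡82
38 = 32 + 4 + 2, so 139^38 ≡ 82·344·176 ≡ 36 (mod 547)
R · y^e mod p:
Squares mod 547: 422^1≡422, 422^2≡309, 422^4≡303, 422^8≡460, 422^16≡458, 422^32≡263, 422^64≡247, 422^128≡292, 422^256≡479
263 = 256 + 4 + 2 + 1, so 422^263 ≡ 479·303·309·422 ≡ 294 (mod 547)
395·294 = 116130 ≡ 166 (mod 547)
36 ≠ 166; the check fails.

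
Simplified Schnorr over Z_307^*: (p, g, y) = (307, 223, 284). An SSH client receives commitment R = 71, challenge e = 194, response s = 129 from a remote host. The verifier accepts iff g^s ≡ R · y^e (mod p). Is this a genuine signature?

g^s mod p:
223^2 = 49729 ≡ 302
223^4 ≡ 302^2 = 91204 ≡ 25
223^8 ≡ 25^2 = 625 ≡ 11
223^16 ≡ 11^2 = 121
223^32 ≡ 121^2 = 14641 ≡ 212
223^64 ≡ 212^2 = 44944 ≡ 122
223^128 ≡ 122^2 = 14884 ≡ 148
129 = 128 + 1, so 223^129 ≡ 148·223 ≡ 155 (mod 307)
R · y^e mod p:
284^2 = 80656 ≡ 222
284^4 ≡ 222^2 = 49284 ≡ 164
284^8 ≡ 164^2 = 26896 ≡ 187
284^16 ≡ 187^2 = 34969 ≡ 278
284^32 ≡ 278^2 = 77284 ≡ 227
284^64 ≡ 227^2 = 51529 ≡ 260
284^128 ≡ 260^2 = 67600 ≡ 60
194 = 128 + 64 + 2, so 284^194 ≡ 60·260·222 ≡ 240 (mod 307)
71·240 = 17040 ≡ 155 (mod 307)
155 ≡ 155 (mod 307); signature holds.

genuine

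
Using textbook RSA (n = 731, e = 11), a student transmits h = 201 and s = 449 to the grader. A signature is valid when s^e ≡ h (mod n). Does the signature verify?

verifies

s^11 mod 731 = 201
s^11 mod 731 = 201 matches h.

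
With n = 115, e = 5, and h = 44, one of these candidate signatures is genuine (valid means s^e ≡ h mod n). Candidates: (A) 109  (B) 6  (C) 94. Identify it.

A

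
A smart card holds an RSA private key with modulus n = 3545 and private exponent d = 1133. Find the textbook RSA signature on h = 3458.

3323

h^2 ≡ 3458^2 = 11957764 ≡ 479
h^4 ≡ 479^2 = 229441 ≡ 2561
h^8 ≡ 2561^2 = 6558721 ≡ 471
h^16 ≡ 471^2 = 221841 ≡ 2051
h^32 ≡ 2051^2 = 4206601 ≡ 2231
h^64 ≡ 2231^2 = 4977361 ≡ 181
h^128 ≡ 181^2 = 32761 ≡ 856
h^256 ≡ 856^2 = 732736 ≡ 2466
h^512 ≡ 2466^2 = 6081156 ≡ 1481
h^1024 ≡ 1481^2 = 2193361 ≡ 2551
1133 = 1024 + 64 + 32 + 8 + 4 + 1, so h^1133 ≡ 2551·181·2231·471·2561·3458 ≡ 3323 (mod 3545)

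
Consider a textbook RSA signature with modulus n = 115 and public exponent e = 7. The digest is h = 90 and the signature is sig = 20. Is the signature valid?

sig^2 ≡ 20^2 = 400 ≡ 55
sig^4 ≡ 55^2 = 3025 ≡ 35
7 = 4 + 2 + 1, so sig^7 ≡ 35·55·20 ≡ 90 (mod 115)
90 = h, so the signature checks out.

valid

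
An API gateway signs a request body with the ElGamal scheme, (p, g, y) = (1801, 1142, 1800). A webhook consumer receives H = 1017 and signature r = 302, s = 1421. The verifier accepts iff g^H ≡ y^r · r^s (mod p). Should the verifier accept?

accept

Left side g^H mod p:
1142^2 = 1304164 ≡ 240
1142^4 ≡ 240^2 = 57600 ≡ 1769
1142^8 ≡ 1769^2 = 3129361 ≡ 1024
1142^16 ≡ 1024^2 = 1048576 ≡ 394
1142^32 ≡ 394^2 = 155236 ≡ 350
1142^64 ≡ 350^2 = 122500 ≡ 32
1142^128 ≡ 32^2 = 1024
1142^256 ≡ 1024^2 = 1048576 ≡ 394
1142^512 ≡ 394^2 = 155236 ≡ 350
1017 = 512 + 256 + 128 + 64 + 32 + 16 + 8 + 1, so 1142^1017 ≡ 350·394·1024·32·350·394·1024·1142 ≡ 1499 (mod 1801)
Right side y^r · r^s mod p:
1800^2 = 3240000 ≡ 1
1800^4 ≡ 1^2 = 1
1800^8 ≡ 1^2 = 1
1800^16 ≡ 1^2 = 1
1800^32 ≡ 1^2 = 1
1800^64 ≡ 1^2 = 1
1800^128 ≡ 1^2 = 1
1800^256 ≡ 1^2 = 1
302 = 256 + 32 + 8 + 4 + 2, so 1800^302 ≡ 1·1·1·1·1 ≡ 1 (mod 1801)
302^2 = 91204 ≡ 1154
302^4 ≡ 1154^2 = 1331716 ≡ 777
302^8 ≡ 777^2 = 603729 ≡ 394
302^16 ≡ 394^2 = 155236 ≡ 350
302^32 ≡ 350^2 = 122500 ≡ 32
302^64 ≡ 32^2 = 1024
302^128 ≡ 1024^2 = 1048576 ≡ 394
302^256 ≡ 394^2 = 155236 ≡ 350
302^512 ≡ 350^2 = 122500 ≡ 32
302^1024 ≡ 32^2 = 1024
1421 = 1024 + 256 + 128 + 8 + 4 + 1, so 302^1421 ≡ 1024·350·394·394·777·302 ≡ 1499 (mod 1801)
1·1499 = 1499 ≡ 1499 (mod 1801)
1499 ≡ 1499 (mod 1801), so the signature is genuine.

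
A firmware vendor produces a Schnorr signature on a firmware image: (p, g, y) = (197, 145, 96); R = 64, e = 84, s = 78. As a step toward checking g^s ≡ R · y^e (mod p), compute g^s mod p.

145^2 = 21025 ≡ 143
145^4 ≡ 143^2 = 20449 ≡ 158
145^8 ≡ 158^2 = 24964 ≡ 142
145^16 ≡ 142^2 = 20164 ≡ 70
145^32 ≡ 70^2 = 4900 ≡ 172
145^64 ≡ 172^2 = 29584 ≡ 34
78 = 64 + 8 + 4 + 2, so 145^78 ≡ 34·142·158·143 ≡ 7 (mod 197)

7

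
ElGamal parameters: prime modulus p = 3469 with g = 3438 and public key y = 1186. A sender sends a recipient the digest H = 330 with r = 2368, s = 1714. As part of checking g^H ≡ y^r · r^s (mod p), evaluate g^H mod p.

3438^2 = 11819844 ≡ 961
3438^4 ≡ 961^2 = 923521 ≡ 767
3438^8 ≡ 767^2 = 588289 ≡ 2028
3438^16 ≡ 2028^2 = 4112784 ≡ 2019
3438^32 ≡ 2019^2 = 4076361 ≡ 286
3438^64 ≡ 286^2 = 81796 ≡ 2009
3438^128 ≡ 2009^2 = 4036081 ≡ 1634
3438^256 ≡ 1634^2 = 2669956 ≡ 2295
330 = 256 + 64 + 8 + 2, so 3438^330 ≡ 2295·2009·2028·961 ≡ 2181 (mod 3469)

2181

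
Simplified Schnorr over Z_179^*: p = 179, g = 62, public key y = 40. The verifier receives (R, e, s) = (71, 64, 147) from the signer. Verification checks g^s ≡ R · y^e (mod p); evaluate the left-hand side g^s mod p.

62^147 mod 179 = 32

32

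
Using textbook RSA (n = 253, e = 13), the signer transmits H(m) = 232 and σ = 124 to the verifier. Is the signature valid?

σ^13 mod 253 = 104
104 ≠ 232, so verification fails.

invalid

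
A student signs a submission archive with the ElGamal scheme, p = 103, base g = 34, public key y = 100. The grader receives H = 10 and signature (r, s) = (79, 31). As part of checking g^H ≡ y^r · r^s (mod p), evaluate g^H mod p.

Squares mod 103: 34^1≡34, 34^2≡23, 34^4≡14, 34^8≡93
10 = 8 + 2, so 34^10 ≡ 93·23 ≡ 79 (mod 103)

79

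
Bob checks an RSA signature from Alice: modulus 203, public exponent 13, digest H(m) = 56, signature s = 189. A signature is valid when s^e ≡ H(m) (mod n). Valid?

Squares mod 203: s^1≡189, s^2≡196, s^4≡49, s^8≡168
13 = 8 + 4 + 1, so s^13 ≡ 168·49·189 ≡ 56 (mod 203)
56 = H(m), so the signature checks out.

yes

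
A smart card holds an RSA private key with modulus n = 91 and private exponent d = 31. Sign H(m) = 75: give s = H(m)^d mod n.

75

(H(m))^2 ≡ 75^2 = 5625 ≡ 74
(H(m))^4 ≡ 74^2 = 5476 ≡ 16
(H(m))^8 ≡ 16^2 = 256 ≡ 74
(H(m))^16 ≡ 74^2 = 5476 ≡ 16
31 = 16 + 8 + 4 + 2 + 1, so (H(m))^31 ≡ 16·74·16·74·75 ≡ 75 (mod 91)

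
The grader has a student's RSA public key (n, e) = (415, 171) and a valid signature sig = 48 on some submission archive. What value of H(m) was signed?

sig^2 ≡ 48^2 = 2304 ≡ 229
sig^4 ≡ 229^2 = 52441 ≡ 151
sig^8 ≡ 151^2 = 22801 ≡ 391
sig^16 ≡ 391^2 = 152881 ≡ 161
sig^32 ≡ 161^2 = 25921 ≡ 191
sig^64 ≡ 191^2 = 36481 ≡ 376
sig^128 ≡ 376^2 = 141376 ≡ 276
171 = 128 + 32 + 8 + 2 + 1, so sig^171 ≡ 276·191·391·229·48 ≡ 207 (mod 415)

207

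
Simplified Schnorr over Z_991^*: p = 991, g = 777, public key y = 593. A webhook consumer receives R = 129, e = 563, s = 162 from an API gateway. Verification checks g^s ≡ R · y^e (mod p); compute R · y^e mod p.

796

593^2 = 351649 ≡ 835
593^4 ≡ 835^2 = 697225 ≡ 552
593^8 ≡ 552^2 = 304704 ≡ 467
593^16 ≡ 467^2 = 218089 ≡ 69
593^32 ≡ 69^2 = 4761 ≡ 797
593^64 ≡ 797^2 = 635209 ≡ 969
593^128 ≡ 969^2 = 938961 ≡ 484
593^256 ≡ 484^2 = 234256 ≡ 380
593^512 ≡ 380^2 = 144400 ≡ 705
563 = 512 + 32 + 16 + 2 + 1, so 593^563 ≡ 705·797·69·835·593 ≡ 252 (mod 991)
R · y^e ≡ 129·252 = 32508 ≡ 796 (mod 991)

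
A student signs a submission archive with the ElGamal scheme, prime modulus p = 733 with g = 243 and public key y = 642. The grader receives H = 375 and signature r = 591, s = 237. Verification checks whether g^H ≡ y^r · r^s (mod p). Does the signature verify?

does not verify

Left side g^H mod p:
243^2 = 59049 ≡ 409
243^4 ≡ 409^2 = 167281 ≡ 157
243^8 ≡ 157^2 = 24649 ≡ 460
243^16 ≡ 460^2 = 211600 ≡ 496
243^32 ≡ 496^2 = 246016 ≡ 461
243^64 ≡ 461^2 = 212521 ≡ 684
243^128 ≡ 684^2 = 467856 ≡ 202
243^256 ≡ 202^2 = 40804 ≡ 489
375 = 256 + 64 + 32 + 16 + 4 + 2 + 1, so 243^375 ≡ 489·684·461·496·157·409·243 ≡ 364 (mod 733)
Right side y^r · r^s mod p:
642^2 = 412164 ≡ 218
642^4 ≡ 218^2 = 47524 ≡ 612
642^8 ≡ 612^2 = 374544 ≡ 714
642^16 ≡ 714^2 = 509796 ≡ 361
642^32 ≡ 361^2 = 130321 ≡ 580
642^64 ≡ 580^2 = 336400 ≡ 686
642^128 ≡ 686^2 = 470596 ≡ 10
642^256 ≡ 10^2 = 100
642^512 ≡ 100^2 = 10000 ≡ 471
591 = 512 + 64 + 8 + 4 + 2 + 1, so 642^591 ≡ 471·686·714·612·218·642 ≡ 414 (mod 733)
591^2 = 349281 ≡ 373
591^4 ≡ 373^2 = 139129 ≡ 592
591^8 ≡ 592^2 = 350464 ≡ 90
591^16 ≡ 90^2 = 8100 ≡ 37
591^32 ≡ 37^2 = 1369 ≡ 636
591^64 ≡ 636^2 = 404496 ≡ 613
591^128 ≡ 613^2 = 375769 ≡ 473
237 = 128 + 64 + 32 + 8 + 4 + 1, so 591^237 ≡ 473·613·636·90·592·591 ≡ 714 (mod 733)
414·714 = 295596 ≡ 197 (mod 733)
364 ≠ 197, so verification fails.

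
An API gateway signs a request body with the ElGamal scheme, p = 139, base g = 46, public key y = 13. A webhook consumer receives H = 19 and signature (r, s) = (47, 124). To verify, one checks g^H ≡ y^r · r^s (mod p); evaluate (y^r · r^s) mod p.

13^2 = 169 ≡ 30
13^4 ≡ 30^2 = 900 ≡ 66
13^8 ≡ 66^2 = 4356 ≡ 47
13^16 ≡ 47^2 = 2209 ≡ 124
13^32 ≡ 124^2 = 15376 ≡ 86
47 = 32 + 8 + 4 + 2 + 1, so 13^47 ≡ 86·47·66·30·13 ≡ 136 (mod 139)
47^2 = 2209 ≡ 124
47^4 ≡ 124^2 = 15376 ≡ 86
47^8 ≡ 86^2 = 7396 ≡ 29
47^16 ≡ 29^2 = 841 ≡ 7
47^32 ≡ 7^2 = 49
47^64 ≡ 49^2 = 2401 ≡ 38
124 = 64 + 32 + 16 + 8 + 4, so 47^124 ≡ 38·49·7·29·86 ≡ 117 (mod 139)
y^r · r^s ≡ 136·117 = 15912 ≡ 66 (mod 139)

66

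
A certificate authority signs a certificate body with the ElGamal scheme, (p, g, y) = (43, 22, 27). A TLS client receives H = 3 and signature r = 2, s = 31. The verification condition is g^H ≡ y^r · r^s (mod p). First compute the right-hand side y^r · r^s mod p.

27

27^2 = 729 ≡ 41
2^2 = 4
2^4 ≡ 4^2 = 16
2^8 ≡ 16^2 = 256 ≡ 41
2^16 ≡ 41^2 = 1681 ≡ 4
31 = 16 + 8 + 4 + 2 + 1, so 2^31 ≡ 4·41·16·4·2 ≡ 8 (mod 43)
y^r · r^s ≡ 41·8 = 328 ≡ 27 (mod 43)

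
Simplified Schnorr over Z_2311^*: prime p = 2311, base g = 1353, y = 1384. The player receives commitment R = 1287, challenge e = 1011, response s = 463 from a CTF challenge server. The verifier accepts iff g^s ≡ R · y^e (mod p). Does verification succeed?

fails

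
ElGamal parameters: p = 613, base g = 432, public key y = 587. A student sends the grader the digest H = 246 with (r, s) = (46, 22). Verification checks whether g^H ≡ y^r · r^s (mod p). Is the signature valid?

Left side g^H mod p:
432^2 = 186624 ≡ 272
432^4 ≡ 272^2 = 73984 ≡ 424
432^8 ≡ 424^2 = 179776 ≡ 167
432^16 ≡ 167^2 = 27889 ≡ 304
432^32 ≡ 304^2 = 92416 ≡ 466
432^64 ≡ 466^2 = 217156 ≡ 154
432^128 ≡ 154^2 = 23716 ≡ 422
246 = 128 + 64 + 32 + 16 + 4 + 2, so 432^246 ≡ 422·154·466·304·424·272 ≡ 361 (mod 613)
Right side y^r · r^s mod p:
587^2 = 344569 ≡ 63
587^4 ≡ 63^2 = 3969 ≡ 291
587^8 ≡ 291^2 = 84681 ≡ 87
587^16 ≡ 87^2 = 7569 ≡ 213
587^32 ≡ 213^2 = 45369 ≡ 7
46 = 32 + 8 + 4 + 2, so 587^46 ≡ 7·87·291·63 ≡ 228 (mod 613)
46^2 = 2116 ≡ 277
46^4 ≡ 277^2 = 76729 ≡ 104
46^8 ≡ 104^2 = 10816 ≡ 395
46^16 ≡ 395^2 = 156025 ≡ 323
22 = 16 + 4 + 2, so 46^22 ≡ 323·104·277 ≡ 257 (mod 613)
228·257 = 58596 ≡ 361 (mod 613)
361 ≡ 361 (mod 613), so the signature is genuine.

valid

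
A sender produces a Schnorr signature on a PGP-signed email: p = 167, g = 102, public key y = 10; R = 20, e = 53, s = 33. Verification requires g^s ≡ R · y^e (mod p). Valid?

g^s mod p:
102^2 = 10404 ≡ 50
102^4 ≡ 50^2 = 2500 ≡ 162
102^8 ≡ 162^2 = 26244 ≡ 25
102^16 ≡ 25^2 = 625 ≡ 124
102^32 ≡ 124^2 = 15376 ≡ 12
33 = 32 + 1, so 102^33 ≡ 12·102 ≡ 55 (mod 167)
R · y^e mod p:
10^2 = 100
10^4 ≡ 100^2 = 10000 ≡ 147
10^8 ≡ 147^2 = 21609 ≡ 66
10^16 ≡ 66^2 = 4356 ≡ 14
10^32 ≡ 14^2 = 196 ≡ 29
53 = 32 + 16 + 4 + 1, so 10^53 ≡ 29·14·147·10 ≡ 129 (mod 167)
20·129 = 2580 ≡ 75 (mod 167)
55 ≠ 75; the check fails.

no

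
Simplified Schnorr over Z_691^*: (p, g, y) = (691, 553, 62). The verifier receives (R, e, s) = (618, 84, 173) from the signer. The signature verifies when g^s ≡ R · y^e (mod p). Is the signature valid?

valid

g^s mod p:
Squares mod 691: 553^1≡553, 553^2≡387, 553^4≡513, 553^8≡589, 553^16≡39, 553^32≡139, 553^64≡664, 553^128≡38
173 = 128 + 32 + 8 + 4 + 1, so 553^173 ≡ 38·139·589·513·553 ≡ 326 (mod 691)
R · y^e mod p:
Squares mod 691: 62^1≡62, 62^2≡389, 62^4≡683, 62^8≡64, 62^16≡641, 62^32≡427, 62^64≡596
84 = 64 + 16 + 4, so 62^84 ≡ 596·641·683 ≡ 5 (mod 691)
618·5 = 3090 ≡ 326 (mod 691)
326 ≡ 326 (mod 691); signature holds.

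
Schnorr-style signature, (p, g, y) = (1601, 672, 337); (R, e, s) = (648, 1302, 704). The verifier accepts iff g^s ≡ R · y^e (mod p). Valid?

no

g^s mod p:
672^2 = 451584 ≡ 102
672^4 ≡ 102^2 = 10404 ≡ 798
672^8 ≡ 798^2 = 636804 ≡ 1207
672^16 ≡ 1207^2 = 1456849 ≡ 1540
672^32 ≡ 1540^2 = 2371600 ≡ 519
672^64 ≡ 519^2 = 269361 ≡ 393
672^128 ≡ 393^2 = 154449 ≡ 753
672^256 ≡ 753^2 = 567009 ≡ 255
672^512 ≡ 255^2 = 65025 ≡ 985
704 = 512 + 128 + 64, so 672^704 ≡ 985·753·393 ≡ 798 (mod 1601)
R · y^e mod p:
337^2 = 113569 ≡ 1499
337^4 ≡ 1499^2 = 2247001 ≡ 798
337^8 ≡ 798^2 = 636804 ≡ 1207
337^16 ≡ 1207^2 = 1456849 ≡ 1540
337^32 ≡ 1540^2 = 2371600 ≡ 519
337^64 ≡ 519^2 = 269361 ≡ 393
337^128 ≡ 393^2 = 154449 ≡ 753
337^256 ≡ 753^2 = 567009 ≡ 255
337^512 ≡ 255^2 = 65025 ≡ 985
337^1024 ≡ 985^2 = 970225 ≡ 19
1302 = 1024 + 256 + 16 + 4 + 2, so 337^1302 ≡ 19·255·1540·798·1499 ≡ 1499 (mod 1601)
648·1499 = 971352 ≡ 1146 (mod 1601)
798 ≠ 1146; the check fails.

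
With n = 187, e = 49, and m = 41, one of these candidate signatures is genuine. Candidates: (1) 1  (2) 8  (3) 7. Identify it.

3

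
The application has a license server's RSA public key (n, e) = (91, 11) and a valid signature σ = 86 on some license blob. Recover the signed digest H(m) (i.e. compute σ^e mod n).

Squares mod 91: σ^1≡86, σ^2≡25, σ^4≡79, σ^8≡53
11 = 8 + 2 + 1, so σ^11 ≡ 53·25·86 ≡ 18 (mod 91)

18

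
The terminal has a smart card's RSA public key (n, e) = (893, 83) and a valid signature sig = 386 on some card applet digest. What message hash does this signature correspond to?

701

sig^83 mod 893 = 701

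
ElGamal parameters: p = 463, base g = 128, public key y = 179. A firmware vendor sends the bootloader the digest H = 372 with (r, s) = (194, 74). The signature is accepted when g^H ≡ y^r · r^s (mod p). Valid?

Left side g^H mod p:
128^2 = 16384 ≡ 179
128^4 ≡ 179^2 = 32041 ≡ 94
128^8 ≡ 94^2 = 8836 ≡ 39
128^16 ≡ 39^2 = 1521 ≡ 132
128^32 ≡ 132^2 = 17424 ≡ 293
128^64 ≡ 293^2 = 85849 ≡ 194
128^128 ≡ 194^2 = 37636 ≡ 133
128^256 ≡ 133^2 = 17689 ≡ 95
372 = 256 + 64 + 32 + 16 + 4, so 128^372 ≡ 95·194·293·132·94 ≡ 362 (mod 463)
Right side y^r · r^s mod p:
179^2 = 32041 ≡ 94
179^4 ≡ 94^2 = 8836 ≡ 39
179^8 ≡ 39^2 = 1521 ≡ 132
179^16 ≡ 132^2 = 17424 ≡ 293
179^32 ≡ 293^2 = 85849 ≡ 194
179^64 ≡ 194^2 = 37636 ≡ 133
179^128 ≡ 133^2 = 17689 ≡ 95
194 = 128 + 64 + 2, so 179^194 ≡ 95·133·94 ≡ 95 (mod 463)
194^2 = 37636 ≡ 133
194^4 ≡ 133^2 = 17689 ≡ 95
194^8 ≡ 95^2 = 9025 ≡ 228
194^16 ≡ 228^2 = 51984 ≡ 128
194^32 ≡ 128^2 = 16384 ≡ 179
194^64 ≡ 179^2 = 32041 ≡ 94
74 = 64 + 8 + 2, so 194^74 ≡ 94·228·133 ≡ 228 (mod 463)
95·228 = 21660 ≡ 362 (mod 463)
362 ≡ 362 (mod 463), so the signature is genuine.

yes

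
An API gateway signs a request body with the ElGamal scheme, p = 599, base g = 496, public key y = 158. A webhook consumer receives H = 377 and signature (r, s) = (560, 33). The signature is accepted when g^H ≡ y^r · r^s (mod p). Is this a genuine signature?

genuine

Left side g^H mod p:
496^377 mod 599 = 101
Right side y^r · r^s mod p:
158^560 mod 599 = 18
560^33 mod 599 = 172
18·172 = 3096 ≡ 101 (mod 599)
101 ≡ 101 (mod 599), so the signature is genuine.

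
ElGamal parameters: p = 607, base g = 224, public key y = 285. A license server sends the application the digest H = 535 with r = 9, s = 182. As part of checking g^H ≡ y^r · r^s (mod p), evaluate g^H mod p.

224^2 = 50176 ≡ 402
224^4 ≡ 402^2 = 161604 ≡ 142
224^8 ≡ 142^2 = 20164 ≡ 133
224^16 ≡ 133^2 = 17689 ≡ 86
224^32 ≡ 86^2 = 7396 ≡ 112
224^64 ≡ 112^2 = 12544 ≡ 404
224^128 ≡ 404^2 = 163216 ≡ 540
224^256 ≡ 540^2 = 291600 ≡ 240
224^512 ≡ 240^2 = 57600 ≡ 542
535 = 512 + 16 + 4 + 2 + 1, so 224^535 ≡ 542·86·142·402·224 ≡ 285 (mod 607)

285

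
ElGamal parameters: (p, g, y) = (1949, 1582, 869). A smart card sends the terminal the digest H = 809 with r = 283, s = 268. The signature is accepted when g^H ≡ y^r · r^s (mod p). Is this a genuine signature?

Left side g^H mod p:
1582^809 mod 1949 = 113
Right side y^r · r^s mod p:
869^283 mod 1949 = 1104
283^268 mod 1949 = 189
1104·189 = 208656 ≡ 113 (mod 1949)
113 ≡ 113 (mod 1949), so the signature is genuine.

genuine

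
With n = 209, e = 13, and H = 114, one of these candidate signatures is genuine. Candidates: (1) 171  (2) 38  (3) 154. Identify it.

2

Candidate 1: Squares mod 209: 171^1≡171, 171^2≡190, 171^4≡152, 171^8≡114; 13 = 8 + 4 + 1, so 171^13 ≡ 114·152·171 ≡ 95 (mod 209)
Candidate 2: Squares mod 209: 38^1≡38, 38^2≡190, 38^4≡152, 38^8≡114; 13 = 8 + 4 + 1, so 38^13 ≡ 114·152·38 ≡ 114 (mod 209)
  → matches H = 114
Candidate 3: Squares mod 209: 154^1≡154, 154^2≡99, 154^4≡187, 154^8≡66; 13 = 8 + 4 + 1, so 154^13 ≡ 66·187·154 ≡ 22 (mod 209)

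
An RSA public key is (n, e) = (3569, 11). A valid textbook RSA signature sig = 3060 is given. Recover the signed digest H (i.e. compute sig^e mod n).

2875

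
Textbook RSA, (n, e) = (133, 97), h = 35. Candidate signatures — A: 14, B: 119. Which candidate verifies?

Candidate A: 14^2 = 196 ≡ 63; 14^4 ≡ 63^2 = 3969 ≡ 112; 14^8 ≡ 112^2 = 12544 ≡ 42; 14^16 ≡ 42^2 = 1764 ≡ 35; 14^32 ≡ 35^2 = 1225 ≡ 28; 14^64 ≡ 28^2 = 784 ≡ 119; 97 = 64 + 32 + 1, so 14^97 ≡ 119·28·14 ≡ 98 (mod 133)
Candidate B: 119^2 = 14161 ≡ 63; 119^4 ≡ 63^2 = 3969 ≡ 112; 119^8 ≡ 112^2 = 12544 ≡ 42; 119^16 ≡ 42^2 = 1764 ≡ 35; 119^32 ≡ 35^2 = 1225 ≡ 28; 119^64 ≡ 28^2 = 784 ≡ 119; 97 = 64 + 32 + 1, so 119^97 ≡ 119·28·119 ≡ 35 (mod 133)
  → matches h = 35

B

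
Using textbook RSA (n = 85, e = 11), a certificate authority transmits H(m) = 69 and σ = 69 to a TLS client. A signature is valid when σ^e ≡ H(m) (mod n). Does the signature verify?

σ^11 mod 85 = 69
Since 69 equals the digest 69, verification succeeds.

verifies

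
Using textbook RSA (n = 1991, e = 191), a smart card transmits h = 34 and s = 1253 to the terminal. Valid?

Squares mod 1991: s^1≡1253, s^2≡1101, s^4≡1673, s^8≡1574, s^16≡672, s^32≡1618, s^64≡1750, s^128≡342
191 = 128 + 32 + 16 + 8 + 4 + 2 + 1, so s^191 ≡ 342·1618·672·1574·1673·1101·1253 ≡ 1957 (mod 1991)
The recovered value 1957 does not match the digest 34.

no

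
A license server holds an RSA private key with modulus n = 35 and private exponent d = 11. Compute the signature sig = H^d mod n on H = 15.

H^2 ≡ 15^2 = 225 ≡ 15
H^4 ≡ 15^2 = 225 ≡ 15
H^8 ≡ 15^2 = 225 ≡ 15
11 = 8 + 2 + 1, so H^11 ≡ 15·15·15 ≡ 15 (mod 35)

15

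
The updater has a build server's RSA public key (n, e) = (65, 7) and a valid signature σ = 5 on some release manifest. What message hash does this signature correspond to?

Squares mod 65: σ^1≡5, σ^2≡25, σ^4≡40
7 = 4 + 2 + 1, so σ^7 ≡ 40·25·5 ≡ 60 (mod 65)

60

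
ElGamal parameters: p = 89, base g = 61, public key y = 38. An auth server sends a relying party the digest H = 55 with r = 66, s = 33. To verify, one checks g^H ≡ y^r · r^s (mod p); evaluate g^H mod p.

37

61^2 = 3721 ≡ 72
61^4 ≡ 72^2 = 5184 ≡ 22
61^8 ≡ 22^2 = 484 ≡ 39
61^16 ≡ 39^2 = 1521 ≡ 8
61^32 ≡ 8^2 = 64
55 = 32 + 16 + 4 + 2 + 1, so 61^55 ≡ 64·8·22·72·61 ≡ 37 (mod 89)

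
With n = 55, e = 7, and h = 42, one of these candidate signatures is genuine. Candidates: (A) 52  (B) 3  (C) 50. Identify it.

B

Candidate A: Squares mod 55: 52^1≡52, 52^2≡9, 52^4≡26; 7 = 4 + 2 + 1, so 52^7 ≡ 26·9·52 ≡ 13 (mod 55)
Candidate B: Squares mod 55: 3^1≡3, 3^2≡9, 3^4≡26; 7 = 4 + 2 + 1, so 3^7 ≡ 26·9·3 ≡ 42 (mod 55)
  → matches h = 42
Candidate C: Squares mod 55: 50^1≡50, 50^2≡25, 50^4≡20; 7 = 4 + 2 + 1, so 50^7 ≡ 20·25·50 ≡ 30 (mod 55)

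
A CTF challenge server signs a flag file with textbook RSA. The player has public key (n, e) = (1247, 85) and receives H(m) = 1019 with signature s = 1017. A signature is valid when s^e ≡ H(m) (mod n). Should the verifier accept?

reject

Squares mod 1247: s^1≡1017, s^2≡526, s^4≡1089, s^8≡24, s^16≡576, s^32≡74, s^64≡488
85 = 64 + 16 + 4 + 1, so s^85 ≡ 488·576·1089·1017 ≡ 1017 (mod 1247)
s^85 mod 1247 = 1017, but H(m) = 1019.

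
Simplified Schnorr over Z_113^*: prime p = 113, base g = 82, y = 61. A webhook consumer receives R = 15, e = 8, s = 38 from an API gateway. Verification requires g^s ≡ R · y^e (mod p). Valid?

g^s mod p:
82^2 = 6724 ≡ 57
82^4 ≡ 57^2 = 3249 ≡ 85
82^8 ≡ 85^2 = 7225 ≡ 106
82^16 ≡ 106^2 = 11236 ≡ 49
82^32 ≡ 49^2 = 2401 ≡ 28
38 = 32 + 4 + 2, so 82^38 ≡ 28·85·57 ≡ 60 (mod 113)
R · y^e mod p:
61^2 = 3721 ≡ 105
61^4 ≡ 105^2 = 11025 ≡ 64
61^8 ≡ 64^2 = 4096 ≡ 28
15·28 = 420 ≡ 81 (mod 113)
60 ≠ 81; the check fails.

no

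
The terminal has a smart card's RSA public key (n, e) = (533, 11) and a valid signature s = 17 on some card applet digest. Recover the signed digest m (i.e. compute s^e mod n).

257

s^2 ≡ 17^2 = 289
s^4 ≡ 289^2 = 83521 ≡ 373
s^8 ≡ 373^2 = 139129 ≡ 16
11 = 8 + 2 + 1, so s^11 ≡ 16·289·17 ≡ 257 (mod 533)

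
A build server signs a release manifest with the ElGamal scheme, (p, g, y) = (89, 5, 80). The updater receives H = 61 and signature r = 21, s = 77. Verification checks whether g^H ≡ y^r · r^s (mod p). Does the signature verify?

does not verify

Left side g^H mod p:
5^61 mod 89 = 80
Right side y^r · r^s mod p:
80^21 mod 89 = 10
21^77 mod 89 = 55
10·55 = 550 ≡ 16 (mod 89)
80 ≠ 16, so verification fails.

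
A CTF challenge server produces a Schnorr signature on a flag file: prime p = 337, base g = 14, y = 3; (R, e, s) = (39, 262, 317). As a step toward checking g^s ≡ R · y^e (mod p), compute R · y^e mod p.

147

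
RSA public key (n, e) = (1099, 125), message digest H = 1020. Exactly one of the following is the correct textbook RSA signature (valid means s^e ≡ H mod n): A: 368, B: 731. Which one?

B

Candidate A: 368^2 = 135424 ≡ 247; 368^4 ≡ 247^2 = 61009 ≡ 564; 368^8 ≡ 564^2 = 318096 ≡ 485; 368^16 ≡ 485^2 = 235225 ≡ 39; 368^32 ≡ 39^2 = 1521 ≡ 422; 368^64 ≡ 422^2 = 178084 ≡ 46; 125 = 64 + 32 + 16 + 8 + 4 + 1, so 368^125 ≡ 46·422·39·485·564·368 ≡ 79 (mod 1099)
Candidate B: 731^2 = 534361 ≡ 247; 731^4 ≡ 247^2 = 61009 ≡ 564; 731^8 ≡ 564^2 = 318096 ≡ 485; 731^16 ≡ 485^2 = 235225 ≡ 39; 731^32 ≡ 39^2 = 1521 ≡ 422; 731^64 ≡ 422^2 = 178084 ≡ 46; 125 = 64 + 32 + 16 + 8 + 4 + 1, so 731^125 ≡ 46·422·39·485·564·731 ≡ 1020 (mod 1099)
  → matches H = 1020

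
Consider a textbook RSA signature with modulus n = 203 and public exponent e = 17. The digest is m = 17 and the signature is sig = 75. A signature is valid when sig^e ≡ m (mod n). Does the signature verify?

verifies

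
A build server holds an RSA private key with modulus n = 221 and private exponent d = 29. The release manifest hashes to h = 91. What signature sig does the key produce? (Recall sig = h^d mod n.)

Squares mod 221: h^1≡91, h^2≡104, h^4≡208, h^8≡169, h^16≡52
29 = 16 + 8 + 4 + 1, so h^29 ≡ 52·169·208·91 ≡ 78 (mod 221)

78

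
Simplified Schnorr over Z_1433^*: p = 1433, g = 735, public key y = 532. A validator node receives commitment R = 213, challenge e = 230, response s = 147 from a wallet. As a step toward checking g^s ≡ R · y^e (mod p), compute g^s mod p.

735^147 mod 1433 = 200

200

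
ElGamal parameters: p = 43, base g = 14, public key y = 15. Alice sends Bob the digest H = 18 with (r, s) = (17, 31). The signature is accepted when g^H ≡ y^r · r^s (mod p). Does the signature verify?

Left side g^H mod p:
14^2 = 196 ≡ 24
14^4 ≡ 24^2 = 576 ≡ 17
14^8 ≡ 17^2 = 289 ≡ 31
14^16 ≡ 31^2 = 961 ≡ 15
18 = 16 + 2, so 14^18 ≡ 15·24 ≡ 16 (mod 43)
Right side y^r · r^s mod p:
15^2 = 225 ≡ 10
15^4 ≡ 10^2 = 100 ≡ 14
15^8 ≡ 14^2 = 196 ≡ 24
15^16 ≡ 24^2 = 576 ≡ 17
17 = 16 + 1, so 15^17 ≡ 17·15 ≡ 40 (mod 43)
17^2 = 289 ≡ 31
17^4 ≡ 31^2 = 961 ≡ 15
17^8 ≡ 15^2 = 225 ≡ 10
17^16 ≡ 10^2 = 100 ≡ 14
31 = 16 + 8 + 4 + 2 + 1, so 17^31 ≡ 14·10·15·31·17 ≡ 9 (mod 43)
40·9 = 360 ≡ 16 (mod 43)
16 ≡ 16 (mod 43), so the signature is genuine.

verifies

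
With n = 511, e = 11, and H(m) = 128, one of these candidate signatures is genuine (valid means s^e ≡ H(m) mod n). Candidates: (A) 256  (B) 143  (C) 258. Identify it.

A

Candidate A: Squares mod 511: 256^1≡256, 256^2≡128, 256^4≡32, 256^8≡2; 11 = 8 + 2 + 1, so 256^11 ≡ 2·128·256 ≡ 128 (mod 511)
  → matches H(m) = 128
Candidate B: Squares mod 511: 143^1≡143, 143^2≡9, 143^4≡81, 143^8≡429; 11 = 8 + 2 + 1, so 143^11 ≡ 429·9·143 ≡ 243 (mod 511)
Candidate C: Squares mod 511: 258^1≡258, 258^2≡134, 258^4≡71, 258^8≡442; 11 = 8 + 2 + 1, so 258^11 ≡ 442·134·258 ≡ 391 (mod 511)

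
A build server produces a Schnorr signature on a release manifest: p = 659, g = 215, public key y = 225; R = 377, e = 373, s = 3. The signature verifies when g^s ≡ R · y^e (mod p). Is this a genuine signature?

g^s mod p:
215^2 = 46225 ≡ 95
3 = 2 + 1, so 215^3 ≡ 95·215 ≡ 655 (mod 659)
R · y^e mod p:
225^2 = 50625 ≡ 541
225^4 ≡ 541^2 = 292681 ≡ 85
225^8 ≡ 85^2 = 7225 ≡ 635
225^16 ≡ 635^2 = 403225 ≡ 576
225^32 ≡ 576^2 = 331776 ≡ 299
225^64 ≡ 299^2 = 89401 ≡ 436
225^128 ≡ 436^2 = 190096 ≡ 304
225^256 ≡ 304^2 = 92416 ≡ 156
373 = 256 + 64 + 32 + 16 + 4 + 1, so 225^373 ≡ 156·436·299·576·85·225 ≡ 274 (mod 659)
377·274 = 103298 ≡ 494 (mod 659)
655 ≠ 494; the check fails.

forged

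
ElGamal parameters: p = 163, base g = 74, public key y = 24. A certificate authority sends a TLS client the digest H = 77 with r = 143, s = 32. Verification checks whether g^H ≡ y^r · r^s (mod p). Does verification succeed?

passes

Left side g^H mod p:
74^77 mod 163 = 134
Right side y^r · r^s mod p:
24^143 mod 163 = 119
143^32 mod 163 = 34
119·34 = 4046 ≡ 134 (mod 163)
134 ≡ 134 (mod 163), so the signature is genuine.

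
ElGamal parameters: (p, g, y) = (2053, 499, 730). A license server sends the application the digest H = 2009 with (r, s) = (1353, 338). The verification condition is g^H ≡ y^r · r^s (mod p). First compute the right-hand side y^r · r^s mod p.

222

730^2 = 532900 ≡ 1173
730^4 ≡ 1173^2 = 1375929 ≡ 419
730^8 ≡ 419^2 = 175561 ≡ 1056
730^16 ≡ 1056^2 = 1115136 ≡ 357
730^32 ≡ 357^2 = 127449 ≡ 163
730^64 ≡ 163^2 = 26569 ≡ 1933
730^128 ≡ 1933^2 = 3736489 ≡ 29
730^256 ≡ 29^2 = 841
730^512 ≡ 841^2 = 707281 ≡ 1049
730^1024 ≡ 1049^2 = 1100401 ≡ 2046
1353 = 1024 + 256 + 64 + 8 + 1, so 730^1353 ≡ 2046·841·1933·1056·730 ≡ 1687 (mod 2053)
1353^2 = 1830609 ≡ 1386
1353^4 ≡ 1386^2 = 1920996 ≡ 1441
1353^8 ≡ 1441^2 = 2076481 ≡ 898
1353^16 ≡ 898^2 = 806404 ≡ 1628
1353^32 ≡ 1628^2 = 2650384 ≡ 2014
1353^64 ≡ 2014^2 = 4056196 ≡ 1521
1353^128 ≡ 1521^2 = 2313441 ≡ 1763
1353^256 ≡ 1763^2 = 3108169 ≡ 1980
338 = 256 + 64 + 16 + 2, so 1353^338 ≡ 1980·1521·1628·1386 ≡ 1211 (mod 2053)
y^r · r^s ≡ 1687·1211 = 2042957 ≡ 222 (mod 2053)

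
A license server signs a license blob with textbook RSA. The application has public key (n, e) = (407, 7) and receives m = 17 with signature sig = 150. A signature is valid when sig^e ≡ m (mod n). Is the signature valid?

valid

sig^2 ≡ 150^2 = 22500 ≡ 115
sig^4 ≡ 115^2 = 13225 ≡ 201
7 = 4 + 2 + 1, so sig^7 ≡ 201·115·150 ≡ 17 (mod 407)
sig^7 mod 407 = 17 matches m.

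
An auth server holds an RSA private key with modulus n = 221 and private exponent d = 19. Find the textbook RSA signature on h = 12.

181

h^2 ≡ 12^2 = 144
h^4 ≡ 144^2 = 20736 ≡ 183
h^8 ≡ 183^2 = 33489 ≡ 118
h^16 ≡ 118^2 = 13924 ≡ 1
19 = 16 + 2 + 1, so h^19 ≡ 1·144·12 ≡ 181 (mod 221)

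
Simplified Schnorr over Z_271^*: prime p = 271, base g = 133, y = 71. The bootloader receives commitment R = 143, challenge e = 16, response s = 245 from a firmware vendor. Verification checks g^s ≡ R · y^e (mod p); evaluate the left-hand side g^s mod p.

133^2 = 17689 ≡ 74
133^4 ≡ 74^2 = 5476 ≡ 56
133^8 ≡ 56^2 = 3136 ≡ 155
133^16 ≡ 155^2 = 24025 ≡ 177
133^32 ≡ 177^2 = 31329 ≡ 164
133^64 ≡ 164^2 = 26896 ≡ 67
133^128 ≡ 67^2 = 4489 ≡ 153
245 = 128 + 64 + 32 + 16 + 4 + 1, so 133^245 ≡ 153·67·164·177·56·133 ≡ 188 (mod 271)

188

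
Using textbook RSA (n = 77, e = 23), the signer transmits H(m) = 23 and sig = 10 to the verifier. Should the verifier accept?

reject

sig^2 ≡ 10^2 = 100 ≡ 23
sig^4 ≡ 23^2 = 529 ≡ 67
sig^8 ≡ 67^2 = 4489 ≡ 23
sig^16 ≡ 23^2 = 529 ≡ 67
23 = 16 + 4 + 2 + 1, so sig^23 ≡ 67·67·23·10 ≡ 54 (mod 77)
The recovered value 54 does not match the digest 23.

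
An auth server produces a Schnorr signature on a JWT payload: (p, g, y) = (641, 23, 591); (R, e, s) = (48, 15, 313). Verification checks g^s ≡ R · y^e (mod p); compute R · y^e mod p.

635

591^2 = 349281 ≡ 577
591^4 ≡ 577^2 = 332929 ≡ 250
591^8 ≡ 250^2 = 62500 ≡ 323
15 = 8 + 4 + 2 + 1, so 591^15 ≡ 323·250·577·591 ≡ 80 (mod 641)
R · y^e ≡ 48·80 = 3840 ≡ 635 (mod 641)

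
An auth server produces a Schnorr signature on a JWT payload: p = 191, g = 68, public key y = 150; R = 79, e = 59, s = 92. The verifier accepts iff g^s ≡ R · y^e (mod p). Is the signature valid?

valid

g^s mod p:
Squares mod 191: 68^1≡68, 68^2≡40, 68^4≡72, 68^8≡27, 68^16≡156, 68^32≡79, 68^64≡129
92 = 64 + 16 + 8 + 4, so 68^92 ≡ 129·156·27·72 ≡ 54 (mod 191)
R · y^e mod p:
Squares mod 191: 150^1≡150, 150^2≡153, 150^4≡107, 150^8≡180, 150^16≡121, 150^32≡125
59 = 32 + 16 + 8 + 2 + 1, so 150^59 ≡ 125·121·180·153·150 ≡ 153 (mod 191)
79·153 = 12087 ≡ 54 (mod 191)
54 ≡ 54 (mod 191); signature holds.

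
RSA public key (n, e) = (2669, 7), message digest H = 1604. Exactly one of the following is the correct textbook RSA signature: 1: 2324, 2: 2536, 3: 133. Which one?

Candidate 1: Squares mod 2669: 2324^1≡2324, 2324^2≡1589, 2324^4≡47; 7 = 4 + 2 + 1, so 2324^7 ≡ 47·1589·2324 ≡ 891 (mod 2669)
Candidate 2: Squares mod 2669: 2536^1≡2536, 2536^2≡1675, 2536^4≡506; 7 = 4 + 2 + 1, so 2536^7 ≡ 506·1675·2536 ≡ 1065 (mod 2669)
Candidate 3: Squares mod 2669: 133^1≡133, 133^2≡1675, 133^4≡506; 7 = 4 + 2 + 1, so 133^7 ≡ 506·1675·133 ≡ 1604 (mod 2669)
  → matches H = 1604

3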